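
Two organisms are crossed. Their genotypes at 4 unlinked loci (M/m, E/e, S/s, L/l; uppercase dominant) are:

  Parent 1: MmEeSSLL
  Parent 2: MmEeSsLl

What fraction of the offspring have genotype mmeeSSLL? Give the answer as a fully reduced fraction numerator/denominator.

P(mmeeSSLL) = 1/64

MmEeSSLL gametes: MESL×4, MeSL×4, mESL×4, meSL×4
MmEeSsLl gametes: MESL×1, MESl×1, MEsL×1, MEsl×1, MeSL×1, MeSl×1, MesL×1, Mesl×1, mESL×1, mESl×1, mEsL×1, mEsl×1, meSL×1, meSl×1, mesL×1, mesl×1
MmEeSSLL×MmEeSsLl grid (16·16=256): MMEESSLL=4 MMEESSLl=4 MMEESsLL=4 MMEESsLl=4 MMEeSSLL=8 MMEeSSLl=8 MMEeSsLL=8 MMEeSsLl=8 MMeeSSLL=4 MMeeSSLl=4 MMeeSsLL=4 MMeeSsLl=4 MmEESSLL=8 MmEESSLl=8 MmEESsLL=8 MmEESsLl=8 MmEeSSLL=16 MmEeSSLl=16 MmEeSsLL=16 MmEeSsLl=16 MmeeSSLL=8 MmeeSSLl=8 MmeeSsLL=8 MmeeSsLl=8 mmEESSLL=4 mmEESSLl=4 mmEESsLL=4 mmEESsLl=4 mmEeSSLL=8 mmEeSSLl=8 mmEeSsLL=8 mmEeSsLl=8 mmeeSSLL=4 mmeeSSLl=4 mmeeSsLL=4 mmeeSsLl=4
mmeeSSLL hits 4/256; gcd=4; 4÷4/256÷4 = 1/64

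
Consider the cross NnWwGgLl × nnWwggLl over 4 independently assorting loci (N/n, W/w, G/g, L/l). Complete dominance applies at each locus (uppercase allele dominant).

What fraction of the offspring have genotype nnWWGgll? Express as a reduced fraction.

P(nnWWGgll) = 1/64

NnWwGgLl gametes: NWGL×1, NWGl×1, NWgL×1, NWgl×1, NwGL×1, NwGl×1, NwgL×1, Nwgl×1, nWGL×1, nWGl×1, nWgL×1, nWgl×1, nwGL×1, nwGl×1, nwgL×1, nwgl×1
nnWwggLl gametes: nWgL×4, nWgl×4, nwgL×4, nwgl×4
NnWwGgLl×nnWwggLl grid (16·16=256): NnWWGgLL=4 NnWWGgLl=8 NnWWGgll=4 NnWWggLL=4 NnWWggLl=8 NnWWggll=4 NnWwGgLL=8 NnWwGgLl=16 NnWwGgll=8 NnWwggLL=8 NnWwggLl=16 NnWwggll=8 NnwwGgLL=4 NnwwGgLl=8 NnwwGgll=4 NnwwggLL=4 NnwwggLl=8 Nnwwggll=4 nnWWGgLL=4 nnWWGgLl=8 nnWWGgll=4 nnWWggLL=4 nnWWggLl=8 nnWWggll=4 nnWwGgLL=8 nnWwGgLl=16 nnWwGgll=8 nnWwggLL=8 nnWwggLl=16 nnWwggll=8 nnwwGgLL=4 nnwwGgLl=8 nnwwGgll=4 nnwwggLL=4 nnwwggLl=8 nnwwggll=4
nnWWGgll hits 4/256; gcd=4; 4÷4/256÷4 = 1/64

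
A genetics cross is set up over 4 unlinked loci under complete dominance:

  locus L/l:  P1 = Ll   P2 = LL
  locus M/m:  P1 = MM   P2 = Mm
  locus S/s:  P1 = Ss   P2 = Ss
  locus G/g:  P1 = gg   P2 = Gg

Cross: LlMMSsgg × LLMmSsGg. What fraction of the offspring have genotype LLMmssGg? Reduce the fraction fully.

P(LLMmssGg) = 1/32

LlMMSsgg gametes: LMSg×4, LMsg×4, lMSg×4, lMsg×4
LLMmSsGg gametes: LMSG×2, LMSg×2, LMsG×2, LMsg×2, LmSG×2, LmSg×2, LmsG×2, Lmsg×2
LlMMSsgg×LLMmSsGg grid (16·16=256): LLMMSSGg=8 LLMMSSgg=8 LLMMSsGg=16 LLMMSsgg=16 LLMMssGg=8 LLMMssgg=8 LLMmSSGg=8 LLMmSSgg=8 LLMmSsGg=16 LLMmSsgg=16 LLMmssGg=8 LLMmssgg=8 LlMMSSGg=8 LlMMSSgg=8 LlMMSsGg=16 LlMMSsgg=16 LlMMssGg=8 LlMMssgg=8 LlMmSSGg=8 LlMmSSgg=8 LlMmSsGg=16 LlMmSsgg=16 LlMmssGg=8 LlMmssgg=8
LLMmssGg hits 8/256; gcd=8; 8÷8/256÷8 = 1/32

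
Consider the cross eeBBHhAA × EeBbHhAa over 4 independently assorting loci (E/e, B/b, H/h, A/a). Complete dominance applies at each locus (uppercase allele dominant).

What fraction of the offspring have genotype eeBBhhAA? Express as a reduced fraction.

P(eeBBhhAA) = 1/32

eeBBHhAA gametes: eBHA×8, eBhA×8
EeBbHhAa gametes: EBHA×1, EBHa×1, EBhA×1, EBha×1, EbHA×1, EbHa×1, EbhA×1, Ebha×1, eBHA×1, eBHa×1, eBhA×1, eBha×1, ebHA×1, ebHa×1, ebhA×1, ebha×1
eeBBHhAA×EeBbHhAa grid (16·16=256): EeBBHHAA=8 EeBBHHAa=8 EeBBHhAA=16 EeBBHhAa=16 EeBBhhAA=8 EeBBhhAa=8 EeBbHHAA=8 EeBbHHAa=8 EeBbHhAA=16 EeBbHhAa=16 EeBbhhAA=8 EeBbhhAa=8 eeBBHHAA=8 eeBBHHAa=8 eeBBHhAA=16 eeBBHhAa=16 eeBBhhAA=8 eeBBhhAa=8 eeBbHHAA=8 eeBbHHAa=8 eeBbHhAA=16 eeBbHhAa=16 eeBbhhAA=8 eeBbhhAa=8
eeBBhhAA hits 8/256; gcd=8; 8÷8/256÷8 = 1/32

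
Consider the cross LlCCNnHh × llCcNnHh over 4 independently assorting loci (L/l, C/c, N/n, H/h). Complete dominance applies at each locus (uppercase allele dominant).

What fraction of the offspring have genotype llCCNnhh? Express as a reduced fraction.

LlCCNnHh gametes: LCNH×2, LCNh×2, LCnH×2, LCnh×2, lCNH×2, lCNh×2, lCnH×2, lCnh×2
llCcNnHh gametes: lCNH×2, lCNh×2, lCnH×2, lCnh×2, lcNH×2, lcNh×2, lcnH×2, lcnh×2
LlCCNnHh×llCcNnHh grid (16·16=256): LlCCNNHH=4 LlCCNNHh=8 LlCCNNhh=4 LlCCNnHH=8 LlCCNnHh=16 LlCCNnhh=8 LlCCnnHH=4 LlCCnnHh=8 LlCCnnhh=4 LlCcNNHH=4 LlCcNNHh=8 LlCcNNhh=4 LlCcNnHH=8 LlCcNnHh=16 LlCcNnhh=8 LlCcnnHH=4 LlCcnnHh=8 LlCcnnhh=4 llCCNNHH=4 llCCNNHh=8 llCCNNhh=4 llCCNnHH=8 llCCNnHh=16 llCCNnhh=8 llCCnnHH=4 llCCnnHh=8 llCCnnhh=4 llCcNNHH=4 llCcNNHh=8 llCcNNhh=4 llCcNnHH=8 llCcNnHh=16 llCcNnhh=8 llCcnnHH=4 llCcnnHh=8 llCcnnhh=4
llCCNnhh hits 8/256; gcd=8; 8÷8/256÷8 = 1/32

P(llCCNnhh) = 1/32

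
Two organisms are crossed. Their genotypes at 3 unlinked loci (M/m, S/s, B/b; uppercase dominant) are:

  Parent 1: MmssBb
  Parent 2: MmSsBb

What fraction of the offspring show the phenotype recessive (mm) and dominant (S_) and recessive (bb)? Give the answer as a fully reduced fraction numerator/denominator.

MmssBb gametes: MsB×2, Msb×2, msB×2, msb×2
MmSsBb gametes: MSB×1, MSb×1, MsB×1, Msb×1, mSB×1, mSb×1, msB×1, msb×1
MmssBb×MmSsBb grid (8·8=64): MMSsBB=2 MMSsBb=4 MMSsbb=2 MMssBB=2 MMssBb=4 MMssbb=2 MmSsBB=4 MmSsBb=8 MmSsbb=4 MmssBB=4 MmssBb=8 Mmssbb=4 mmSsBB=2 mmSsBb=4 mmSsbb=2 mmssBB=2 mmssBb=4 mmssbb=2
mm S_ bb hits 2/64; gcd=2; 2÷2/64÷2 = 1/32

P(mm S_ bb) = 1/32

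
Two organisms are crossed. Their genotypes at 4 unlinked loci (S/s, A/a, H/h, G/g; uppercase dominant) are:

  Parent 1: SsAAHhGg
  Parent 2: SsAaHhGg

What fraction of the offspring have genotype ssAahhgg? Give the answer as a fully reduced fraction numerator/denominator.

P(ssAahhgg) = 1/128

SsAAHhGg gametes: SAHG×2, SAHg×2, SAhG×2, SAhg×2, sAHG×2, sAHg×2, sAhG×2, sAhg×2
SsAaHhGg gametes: SAHG×1, SAHg×1, SAhG×1, SAhg×1, SaHG×1, SaHg×1, SahG×1, Sahg×1, sAHG×1, sAHg×1, sAhG×1, sAhg×1, saHG×1, saHg×1, sahG×1, sahg×1
SsAAHhGg×SsAaHhGg grid (16·16=256): SSAAHHGG=2 SSAAHHGg=4 SSAAHHgg=2 SSAAHhGG=4 SSAAHhGg=8 SSAAHhgg=4 SSAAhhGG=2 SSAAhhGg=4 SSAAhhgg=2 SSAaHHGG=2 SSAaHHGg=4 SSAaHHgg=2 SSAaHhGG=4 SSAaHhGg=8 SSAaHhgg=4 SSAahhGG=2 SSAahhGg=4 SSAahhgg=2 SsAAHHGG=4 SsAAHHGg=8 SsAAHHgg=4 SsAAHhGG=8 SsAAHhGg=16 SsAAHhgg=8 SsAAhhGG=4 SsAAhhGg=8 SsAAhhgg=4 SsAaHHGG=4 SsAaHHGg=8 SsAaHHgg=4 SsAaHhGG=8 SsAaHhGg=16 SsAaHhgg=8 SsAahhGG=4 SsAahhGg=8 SsAahhgg=4 ssAAHHGG=2 ssAAHHGg=4 ssAAHHgg=2 ssAAHhGG=4 ssAAHhGg=8 ssAAHhgg=4 ssAAhhGG=2 ssAAhhGg=4 ssAAhhgg=2 ssAaHHGG=2 ssAaHHGg=4 ssAaHHgg=2 ssAaHhGG=4 ssAaHhGg=8 ssAaHhgg=4 ssAahhGG=2 ssAahhGg=4 ssAahhgg=2
ssAahhgg hits 2/256; gcd=2; 2÷2/256÷2 = 1/128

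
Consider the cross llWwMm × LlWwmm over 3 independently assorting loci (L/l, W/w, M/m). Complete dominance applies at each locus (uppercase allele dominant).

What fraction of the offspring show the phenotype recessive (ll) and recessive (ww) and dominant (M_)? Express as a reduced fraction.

P(ll ww M_) = 1/16

llWwMm gametes: lWM×2, lWm×2, lwM×2, lwm×2
LlWwmm gametes: LWm×2, Lwm×2, lWm×2, lwm×2
llWwMm×LlWwmm grid (8·8=64): LlWWMm=4 LlWWmm=4 LlWwMm=8 LlWwmm=8 LlwwMm=4 Llwwmm=4 llWWMm=4 llWWmm=4 llWwMm=8 llWwmm=8 llwwMm=4 llwwmm=4
ll ww M_ hits 4/64; gcd=4; 4÷4/64÷4 = 1/16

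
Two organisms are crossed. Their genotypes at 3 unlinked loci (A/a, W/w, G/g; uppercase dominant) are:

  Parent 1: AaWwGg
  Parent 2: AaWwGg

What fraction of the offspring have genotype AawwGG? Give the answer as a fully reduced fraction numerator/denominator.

AaWwGg gametes: AWG×1, AWg×1, AwG×1, Awg×1, aWG×1, aWg×1, awG×1, awg×1
AaWwGg gametes: AWG×1, AWg×1, AwG×1, Awg×1, aWG×1, aWg×1, awG×1, awg×1
AaWwGg×AaWwGg grid (8·8=64): AAWWGG=1 AAWWGg=2 AAWWgg=1 AAWwGG=2 AAWwGg=4 AAWwgg=2 AAwwGG=1 AAwwGg=2 AAwwgg=1 AaWWGG=2 AaWWGg=4 AaWWgg=2 AaWwGG=4 AaWwGg=8 AaWwgg=4 AawwGG=2 AawwGg=4 Aawwgg=2 aaWWGG=1 aaWWGg=2 aaWWgg=1 aaWwGG=2 aaWwGg=4 aaWwgg=2 aawwGG=1 aawwGg=2 aawwgg=1
AawwGG hits 2/64; gcd=2; 2÷2/64÷2 = 1/32

P(AawwGG) = 1/32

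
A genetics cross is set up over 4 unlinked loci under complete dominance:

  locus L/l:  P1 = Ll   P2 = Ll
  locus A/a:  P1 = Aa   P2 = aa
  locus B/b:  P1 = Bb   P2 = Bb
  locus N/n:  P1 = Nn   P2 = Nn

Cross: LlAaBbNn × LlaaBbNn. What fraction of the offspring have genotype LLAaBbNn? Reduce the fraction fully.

P(LLAaBbNn) = 1/32

LlAaBbNn gametes: LABN×1, LABn×1, LAbN×1, LAbn×1, LaBN×1, LaBn×1, LabN×1, Labn×1, lABN×1, lABn×1, lAbN×1, lAbn×1, laBN×1, laBn×1, labN×1, labn×1
LlaaBbNn gametes: LaBN×2, LaBn×2, LabN×2, Labn×2, laBN×2, laBn×2, labN×2, labn×2
LlAaBbNn×LlaaBbNn grid (16·16=256): LLAaBBNN=2 LLAaBBNn=4 LLAaBBnn=2 LLAaBbNN=4 LLAaBbNn=8 LLAaBbnn=4 LLAabbNN=2 LLAabbNn=4 LLAabbnn=2 LLaaBBNN=2 LLaaBBNn=4 LLaaBBnn=2 LLaaBbNN=4 LLaaBbNn=8 LLaaBbnn=4 LLaabbNN=2 LLaabbNn=4 LLaabbnn=2 LlAaBBNN=4 LlAaBBNn=8 LlAaBBnn=4 LlAaBbNN=8 LlAaBbNn=16 LlAaBbnn=8 LlAabbNN=4 LlAabbNn=8 LlAabbnn=4 LlaaBBNN=4 LlaaBBNn=8 LlaaBBnn=4 LlaaBbNN=8 LlaaBbNn=16 LlaaBbnn=8 LlaabbNN=4 LlaabbNn=8 Llaabbnn=4 llAaBBNN=2 llAaBBNn=4 llAaBBnn=2 llAaBbNN=4 llAaBbNn=8 llAaBbnn=4 llAabbNN=2 llAabbNn=4 llAabbnn=2 llaaBBNN=2 llaaBBNn=4 llaaBBnn=2 llaaBbNN=4 llaaBbNn=8 llaaBbnn=4 llaabbNN=2 llaabbNn=4 llaabbnn=2
LLAaBbNn hits 8/256; gcd=8; 8÷8/256÷8 = 1/32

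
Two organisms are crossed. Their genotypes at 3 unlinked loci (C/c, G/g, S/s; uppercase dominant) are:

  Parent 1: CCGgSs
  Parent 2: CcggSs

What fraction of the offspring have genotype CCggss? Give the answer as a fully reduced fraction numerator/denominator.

P(CCggss) = 1/16

CCGgSs gametes: CGS×2, CGs×2, CgS×2, Cgs×2
CcggSs gametes: CgS×2, Cgs×2, cgS×2, cgs×2
CCGgSs×CcggSs grid (8·8=64): CCGgSS=4 CCGgSs=8 CCGgss=4 CCggSS=4 CCggSs=8 CCggss=4 CcGgSS=4 CcGgSs=8 CcGgss=4 CcggSS=4 CcggSs=8 Ccggss=4
CCggss hits 4/64; gcd=4; 4÷4/64÷4 = 1/16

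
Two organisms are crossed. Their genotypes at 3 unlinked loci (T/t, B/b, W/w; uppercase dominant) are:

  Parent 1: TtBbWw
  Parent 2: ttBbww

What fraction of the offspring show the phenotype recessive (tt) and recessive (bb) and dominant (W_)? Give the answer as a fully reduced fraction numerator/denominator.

P(tt bb W_) = 1/16

TtBbWw gametes: TBW×1, TBw×1, TbW×1, Tbw×1, tBW×1, tBw×1, tbW×1, tbw×1
ttBbww gametes: tBw×4, tbw×4
TtBbWw×ttBbww grid (8·8=64): TtBBWw=4 TtBBww=4 TtBbWw=8 TtBbww=8 TtbbWw=4 Ttbbww=4 ttBBWw=4 ttBBww=4 ttBbWw=8 ttBbww=8 ttbbWw=4 ttbbww=4
tt bb W_ hits 4/64; gcd=4; 4÷4/64÷4 = 1/16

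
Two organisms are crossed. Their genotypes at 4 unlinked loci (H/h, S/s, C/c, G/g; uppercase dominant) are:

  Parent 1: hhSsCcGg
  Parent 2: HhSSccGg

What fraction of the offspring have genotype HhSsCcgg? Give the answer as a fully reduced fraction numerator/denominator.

hhSsCcGg gametes: hSCG×2, hSCg×2, hScG×2, hScg×2, hsCG×2, hsCg×2, hscG×2, hscg×2
HhSSccGg gametes: HScG×4, HScg×4, hScG×4, hScg×4
hhSsCcGg×HhSSccGg grid (16·16=256): HhSSCcGG=8 HhSSCcGg=16 HhSSCcgg=8 HhSSccGG=8 HhSSccGg=16 HhSSccgg=8 HhSsCcGG=8 HhSsCcGg=16 HhSsCcgg=8 HhSsccGG=8 HhSsccGg=16 HhSsccgg=8 hhSSCcGG=8 hhSSCcGg=16 hhSSCcgg=8 hhSSccGG=8 hhSSccGg=16 hhSSccgg=8 hhSsCcGG=8 hhSsCcGg=16 hhSsCcgg=8 hhSsccGG=8 hhSsccGg=16 hhSsccgg=8
HhSsCcgg hits 8/256; gcd=8; 8÷8/256÷8 = 1/32

P(HhSsCcgg) = 1/32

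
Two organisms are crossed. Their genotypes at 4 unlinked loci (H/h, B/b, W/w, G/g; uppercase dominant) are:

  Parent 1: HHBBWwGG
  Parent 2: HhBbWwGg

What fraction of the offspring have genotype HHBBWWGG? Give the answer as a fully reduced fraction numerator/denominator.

P(HHBBWWGG) = 1/32

HHBBWwGG gametes: HBWG×8, HBwG×8
HhBbWwGg gametes: HBWG×1, HBWg×1, HBwG×1, HBwg×1, HbWG×1, HbWg×1, HbwG×1, Hbwg×1, hBWG×1, hBWg×1, hBwG×1, hBwg×1, hbWG×1, hbWg×1, hbwG×1, hbwg×1
HHBBWwGG×HhBbWwGg grid (16·16=256): HHBBWWGG=8 HHBBWWGg=8 HHBBWwGG=16 HHBBWwGg=16 HHBBwwGG=8 HHBBwwGg=8 HHBbWWGG=8 HHBbWWGg=8 HHBbWwGG=16 HHBbWwGg=16 HHBbwwGG=8 HHBbwwGg=8 HhBBWWGG=8 HhBBWWGg=8 HhBBWwGG=16 HhBBWwGg=16 HhBBwwGG=8 HhBBwwGg=8 HhBbWWGG=8 HhBbWWGg=8 HhBbWwGG=16 HhBbWwGg=16 HhBbwwGG=8 HhBbwwGg=8
HHBBWWGG hits 8/256; gcd=8; 8÷8/256÷8 = 1/32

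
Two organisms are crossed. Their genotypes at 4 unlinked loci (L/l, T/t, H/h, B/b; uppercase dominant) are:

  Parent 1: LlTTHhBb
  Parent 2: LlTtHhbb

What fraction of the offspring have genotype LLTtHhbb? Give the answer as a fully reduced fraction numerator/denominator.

LlTTHhBb gametes: LTHB×2, LTHb×2, LThB×2, LThb×2, lTHB×2, lTHb×2, lThB×2, lThb×2
LlTtHhbb gametes: LTHb×2, LThb×2, LtHb×2, Lthb×2, lTHb×2, lThb×2, ltHb×2, lthb×2
LlTTHhBb×LlTtHhbb grid (16·16=256): LLTTHHBb=4 LLTTHHbb=4 LLTTHhBb=8 LLTTHhbb=8 LLTThhBb=4 LLTThhbb=4 LLTtHHBb=4 LLTtHHbb=4 LLTtHhBb=8 LLTtHhbb=8 LLTthhBb=4 LLTthhbb=4 LlTTHHBb=8 LlTTHHbb=8 LlTTHhBb=16 LlTTHhbb=16 LlTThhBb=8 LlTThhbb=8 LlTtHHBb=8 LlTtHHbb=8 LlTtHhBb=16 LlTtHhbb=16 LlTthhBb=8 LlTthhbb=8 llTTHHBb=4 llTTHHbb=4 llTTHhBb=8 llTTHhbb=8 llTThhBb=4 llTThhbb=4 llTtHHBb=4 llTtHHbb=4 llTtHhBb=8 llTtHhbb=8 llTthhBb=4 llTthhbb=4
LLTtHhbb hits 8/256; gcd=8; 8÷8/256÷8 = 1/32

P(LLTtHhbb) = 1/32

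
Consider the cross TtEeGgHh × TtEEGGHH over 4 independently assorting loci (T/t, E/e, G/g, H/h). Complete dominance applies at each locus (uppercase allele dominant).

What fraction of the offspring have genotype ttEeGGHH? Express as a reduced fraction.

TtEeGgHh gametes: TEGH×1, TEGh×1, TEgH×1, TEgh×1, TeGH×1, TeGh×1, TegH×1, Tegh×1, tEGH×1, tEGh×1, tEgH×1, tEgh×1, teGH×1, teGh×1, tegH×1, tegh×1
TtEEGGHH gametes: TEGH×8, tEGH×8
TtEeGgHh×TtEEGGHH grid (16·16=256): TTEEGGHH=8 TTEEGGHh=8 TTEEGgHH=8 TTEEGgHh=8 TTEeGGHH=8 TTEeGGHh=8 TTEeGgHH=8 TTEeGgHh=8 TtEEGGHH=16 TtEEGGHh=16 TtEEGgHH=16 TtEEGgHh=16 TtEeGGHH=16 TtEeGGHh=16 TtEeGgHH=16 TtEeGgHh=16 ttEEGGHH=8 ttEEGGHh=8 ttEEGgHH=8 ttEEGgHh=8 ttEeGGHH=8 ttEeGGHh=8 ttEeGgHH=8 ttEeGgHh=8
ttEeGGHH hits 8/256; gcd=8; 8÷8/256÷8 = 1/32

P(ttEeGGHH) = 1/32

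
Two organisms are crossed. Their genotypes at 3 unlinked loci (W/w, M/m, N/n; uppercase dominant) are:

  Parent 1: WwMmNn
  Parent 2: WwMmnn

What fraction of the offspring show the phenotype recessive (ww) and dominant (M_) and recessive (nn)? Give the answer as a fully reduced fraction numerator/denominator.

WwMmNn gametes: WMN×1, WMn×1, WmN×1, Wmn×1, wMN×1, wMn×1, wmN×1, wmn×1
WwMmnn gametes: WMn×2, Wmn×2, wMn×2, wmn×2
WwMmNn×WwMmnn grid (8·8=64): WWMMNn=2 WWMMnn=2 WWMmNn=4 WWMmnn=4 WWmmNn=2 WWmmnn=2 WwMMNn=4 WwMMnn=4 WwMmNn=8 WwMmnn=8 WwmmNn=4 Wwmmnn=4 wwMMNn=2 wwMMnn=2 wwMmNn=4 wwMmnn=4 wwmmNn=2 wwmmnn=2
ww M_ nn hits 6/64; gcd=2; 6÷2/64÷2 = 3/32

P(ww M_ nn) = 3/32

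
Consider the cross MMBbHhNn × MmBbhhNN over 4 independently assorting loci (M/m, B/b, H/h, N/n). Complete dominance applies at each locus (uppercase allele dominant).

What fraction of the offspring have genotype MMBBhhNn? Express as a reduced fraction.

P(MMBBhhNn) = 1/32

MMBbHhNn gametes: MBHN×2, MBHn×2, MBhN×2, MBhn×2, MbHN×2, MbHn×2, MbhN×2, Mbhn×2
MmBbhhNN gametes: MBhN×4, MbhN×4, mBhN×4, mbhN×4
MMBbHhNn×MmBbhhNN grid (16·16=256): MMBBHhNN=8 MMBBHhNn=8 MMBBhhNN=8 MMBBhhNn=8 MMBbHhNN=16 MMBbHhNn=16 MMBbhhNN=16 MMBbhhNn=16 MMbbHhNN=8 MMbbHhNn=8 MMbbhhNN=8 MMbbhhNn=8 MmBBHhNN=8 MmBBHhNn=8 MmBBhhNN=8 MmBBhhNn=8 MmBbHhNN=16 MmBbHhNn=16 MmBbhhNN=16 MmBbhhNn=16 MmbbHhNN=8 MmbbHhNn=8 MmbbhhNN=8 MmbbhhNn=8
MMBBhhNn hits 8/256; gcd=8; 8÷8/256÷8 = 1/32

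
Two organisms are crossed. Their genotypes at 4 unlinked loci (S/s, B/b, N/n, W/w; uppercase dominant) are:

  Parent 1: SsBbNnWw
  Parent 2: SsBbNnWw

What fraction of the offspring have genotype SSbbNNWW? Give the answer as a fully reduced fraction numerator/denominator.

SsBbNnWw gametes: SBNW×1, SBNw×1, SBnW×1, SBnw×1, SbNW×1, SbNw×1, SbnW×1, Sbnw×1, sBNW×1, sBNw×1, sBnW×1, sBnw×1, sbNW×1, sbNw×1, sbnW×1, sbnw×1
SsBbNnWw gametes: SBNW×1, SBNw×1, SBnW×1, SBnw×1, SbNW×1, SbNw×1, SbnW×1, Sbnw×1, sBNW×1, sBNw×1, sBnW×1, sBnw×1, sbNW×1, sbNw×1, sbnW×1, sbnw×1
SsBbNnWw×SsBbNnWw grid (16·16=256): SSBBNNWW=1 SSBBNNWw=2 SSBBNNww=1 SSBBNnWW=2 SSBBNnWw=4 SSBBNnww=2 SSBBnnWW=1 SSBBnnWw=2 SSBBnnww=1 SSBbNNWW=2 SSBbNNWw=4 SSBbNNww=2 SSBbNnWW=4 SSBbNnWw=8 SSBbNnww=4 SSBbnnWW=2 SSBbnnWw=4 SSBbnnww=2 SSbbNNWW=1 SSbbNNWw=2 SSbbNNww=1 SSbbNnWW=2 SSbbNnWw=4 SSbbNnww=2 SSbbnnWW=1 SSbbnnWw=2 SSbbnnww=1 SsBBNNWW=2 SsBBNNWw=4 SsBBNNww=2 SsBBNnWW=4 SsBBNnWw=8 SsBBNnww=4 SsBBnnWW=2 SsBBnnWw=4 SsBBnnww=2 SsBbNNWW=4 SsBbNNWw=8 SsBbNNww=4 SsBbNnWW=8 SsBbNnWw=16 SsBbNnww=8 SsBbnnWW=4 SsBbnnWw=8 SsBbnnww=4 SsbbNNWW=2 SsbbNNWw=4 SsbbNNww=2 SsbbNnWW=4 SsbbNnWw=8 SsbbNnww=4 SsbbnnWW=2 SsbbnnWw=4 Ssbbnnww=2 ssBBNNWW=1 ssBBNNWw=2 ssBBNNww=1 ssBBNnWW=2 ssBBNnWw=4 ssBBNnww=2 ssBBnnWW=1 ssBBnnWw=2 ssBBnnww=1 ssBbNNWW=2 ssBbNNWw=4 ssBbNNww=2 ssBbNnWW=4 ssBbNnWw=8 ssBbNnww=4 ssBbnnWW=2 ssBbnnWw=4 ssBbnnww=2 ssbbNNWW=1 ssbbNNWw=2 ssbbNNww=1 ssbbNnWW=2 ssbbNnWw=4 ssbbNnww=2 ssbbnnWW=1 ssbbnnWw=2 ssbbnnww=1
SSbbNNWW hits 1/256; gcd=1; 1÷1/256÷1 = 1/256

P(SSbbNNWW) = 1/256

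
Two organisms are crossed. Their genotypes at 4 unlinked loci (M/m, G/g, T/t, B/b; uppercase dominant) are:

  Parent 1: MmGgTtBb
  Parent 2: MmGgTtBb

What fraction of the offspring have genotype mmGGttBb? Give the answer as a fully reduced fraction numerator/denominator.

P(mmGGttBb) = 1/128

MmGgTtBb gametes: MGTB×1, MGTb×1, MGtB×1, MGtb×1, MgTB×1, MgTb×1, MgtB×1, Mgtb×1, mGTB×1, mGTb×1, mGtB×1, mGtb×1, mgTB×1, mgTb×1, mgtB×1, mgtb×1
MmGgTtBb gametes: MGTB×1, MGTb×1, MGtB×1, MGtb×1, MgTB×1, MgTb×1, MgtB×1, Mgtb×1, mGTB×1, mGTb×1, mGtB×1, mGtb×1, mgTB×1, mgTb×1, mgtB×1, mgtb×1
MmGgTtBb×MmGgTtBb grid (16·16=256): MMGGTTBB=1 MMGGTTBb=2 MMGGTTbb=1 MMGGTtBB=2 MMGGTtBb=4 MMGGTtbb=2 MMGGttBB=1 MMGGttBb=2 MMGGttbb=1 MMGgTTBB=2 MMGgTTBb=4 MMGgTTbb=2 MMGgTtBB=4 MMGgTtBb=8 MMGgTtbb=4 MMGgttBB=2 MMGgttBb=4 MMGgttbb=2 MMggTTBB=1 MMggTTBb=2 MMggTTbb=1 MMggTtBB=2 MMggTtBb=4 MMggTtbb=2 MMggttBB=1 MMggttBb=2 MMggttbb=1 MmGGTTBB=2 MmGGTTBb=4 MmGGTTbb=2 MmGGTtBB=4 MmGGTtBb=8 MmGGTtbb=4 MmGGttBB=2 MmGGttBb=4 MmGGttbb=2 MmGgTTBB=4 MmGgTTBb=8 MmGgTTbb=4 MmGgTtBB=8 MmGgTtBb=16 MmGgTtbb=8 MmGgttBB=4 MmGgttBb=8 MmGgttbb=4 MmggTTBB=2 MmggTTBb=4 MmggTTbb=2 MmggTtBB=4 MmggTtBb=8 MmggTtbb=4 MmggttBB=2 MmggttBb=4 Mmggttbb=2 mmGGTTBB=1 mmGGTTBb=2 mmGGTTbb=1 mmGGTtBB=2 mmGGTtBb=4 mmGGTtbb=2 mmGGttBB=1 mmGGttBb=2 mmGGttbb=1 mmGgTTBB=2 mmGgTTBb=4 mmGgTTbb=2 mmGgTtBB=4 mmGgTtBb=8 mmGgTtbb=4 mmGgttBB=2 mmGgttBb=4 mmGgttbb=2 mmggTTBB=1 mmggTTBb=2 mmggTTbb=1 mmggTtBB=2 mmggTtBb=4 mmggTtbb=2 mmggttBB=1 mmggttBb=2 mmggttbb=1
mmGGttBb hits 2/256; gcd=2; 2÷2/256÷2 = 1/128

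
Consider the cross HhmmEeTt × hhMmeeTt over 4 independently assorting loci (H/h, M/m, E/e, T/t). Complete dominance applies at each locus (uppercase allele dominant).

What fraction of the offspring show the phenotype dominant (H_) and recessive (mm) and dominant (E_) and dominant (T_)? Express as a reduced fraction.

HhmmEeTt gametes: HmET×2, HmEt×2, HmeT×2, Hmet×2, hmET×2, hmEt×2, hmeT×2, hmet×2
hhMmeeTt gametes: hMeT×4, hMet×4, hmeT×4, hmet×4
HhmmEeTt×hhMmeeTt grid (16·16=256): HhMmEeTT=8 HhMmEeTt=16 HhMmEett=8 HhMmeeTT=8 HhMmeeTt=16 HhMmeett=8 HhmmEeTT=8 HhmmEeTt=16 HhmmEett=8 HhmmeeTT=8 HhmmeeTt=16 Hhmmeett=8 hhMmEeTT=8 hhMmEeTt=16 hhMmEett=8 hhMmeeTT=8 hhMmeeTt=16 hhMmeett=8 hhmmEeTT=8 hhmmEeTt=16 hhmmEett=8 hhmmeeTT=8 hhmmeeTt=16 hhmmeett=8
H_ mm E_ T_ hits 24/256; gcd=8; 24÷8/256÷8 = 3/32

P(H_ mm E_ T_) = 3/32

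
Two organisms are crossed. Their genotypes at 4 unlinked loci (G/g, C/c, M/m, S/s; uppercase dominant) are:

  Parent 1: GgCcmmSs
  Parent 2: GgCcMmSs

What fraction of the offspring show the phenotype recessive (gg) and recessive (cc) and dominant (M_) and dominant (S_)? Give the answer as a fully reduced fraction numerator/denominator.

GgCcmmSs gametes: GCmS×2, GCms×2, GcmS×2, Gcms×2, gCmS×2, gCms×2, gcmS×2, gcms×2
GgCcMmSs gametes: GCMS×1, GCMs×1, GCmS×1, GCms×1, GcMS×1, GcMs×1, GcmS×1, Gcms×1, gCMS×1, gCMs×1, gCmS×1, gCms×1, gcMS×1, gcMs×1, gcmS×1, gcms×1
GgCcmmSs×GgCcMmSs grid (16·16=256): GGCCMmSS=2 GGCCMmSs=4 GGCCMmss=2 GGCCmmSS=2 GGCCmmSs=4 GGCCmmss=2 GGCcMmSS=4 GGCcMmSs=8 GGCcMmss=4 GGCcmmSS=4 GGCcmmSs=8 GGCcmmss=4 GGccMmSS=2 GGccMmSs=4 GGccMmss=2 GGccmmSS=2 GGccmmSs=4 GGccmmss=2 GgCCMmSS=4 GgCCMmSs=8 GgCCMmss=4 GgCCmmSS=4 GgCCmmSs=8 GgCCmmss=4 GgCcMmSS=8 GgCcMmSs=16 GgCcMmss=8 GgCcmmSS=8 GgCcmmSs=16 GgCcmmss=8 GgccMmSS=4 GgccMmSs=8 GgccMmss=4 GgccmmSS=4 GgccmmSs=8 Ggccmmss=4 ggCCMmSS=2 ggCCMmSs=4 ggCCMmss=2 ggCCmmSS=2 ggCCmmSs=4 ggCCmmss=2 ggCcMmSS=4 ggCcMmSs=8 ggCcMmss=4 ggCcmmSS=4 ggCcmmSs=8 ggCcmmss=4 ggccMmSS=2 ggccMmSs=4 ggccMmss=2 ggccmmSS=2 ggccmmSs=4 ggccmmss=2
gg cc M_ S_ hits 6/256; gcd=2; 6÷2/256÷2 = 3/128

P(gg cc M_ S_) = 3/128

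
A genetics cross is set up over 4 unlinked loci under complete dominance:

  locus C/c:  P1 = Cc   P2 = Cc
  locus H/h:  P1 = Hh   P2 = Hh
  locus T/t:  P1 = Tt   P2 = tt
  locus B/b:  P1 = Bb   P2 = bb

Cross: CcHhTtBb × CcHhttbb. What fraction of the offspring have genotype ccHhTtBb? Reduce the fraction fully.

CcHhTtBb gametes: CHTB×1, CHTb×1, CHtB×1, CHtb×1, ChTB×1, ChTb×1, ChtB×1, Chtb×1, cHTB×1, cHTb×1, cHtB×1, cHtb×1, chTB×1, chTb×1, chtB×1, chtb×1
CcHhttbb gametes: CHtb×4, Chtb×4, cHtb×4, chtb×4
CcHhTtBb×CcHhttbb grid (16·16=256): CCHHTtBb=4 CCHHTtbb=4 CCHHttBb=4 CCHHttbb=4 CCHhTtBb=8 CCHhTtbb=8 CCHhttBb=8 CCHhttbb=8 CChhTtBb=4 CChhTtbb=4 CChhttBb=4 CChhttbb=4 CcHHTtBb=8 CcHHTtbb=8 CcHHttBb=8 CcHHttbb=8 CcHhTtBb=16 CcHhTtbb=16 CcHhttBb=16 CcHhttbb=16 CchhTtBb=8 CchhTtbb=8 CchhttBb=8 Cchhttbb=8 ccHHTtBb=4 ccHHTtbb=4 ccHHttBb=4 ccHHttbb=4 ccHhTtBb=8 ccHhTtbb=8 ccHhttBb=8 ccHhttbb=8 cchhTtBb=4 cchhTtbb=4 cchhttBb=4 cchhttbb=4
ccHhTtBb hits 8/256; gcd=8; 8÷8/256÷8 = 1/32

P(ccHhTtBb) = 1/32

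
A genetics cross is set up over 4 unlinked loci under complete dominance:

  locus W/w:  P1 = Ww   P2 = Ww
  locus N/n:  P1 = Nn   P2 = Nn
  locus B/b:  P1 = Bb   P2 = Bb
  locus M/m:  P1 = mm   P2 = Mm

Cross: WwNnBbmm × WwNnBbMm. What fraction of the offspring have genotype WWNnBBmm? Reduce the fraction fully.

WwNnBbmm gametes: WNBm×2, WNbm×2, WnBm×2, Wnbm×2, wNBm×2, wNbm×2, wnBm×2, wnbm×2
WwNnBbMm gametes: WNBM×1, WNBm×1, WNbM×1, WNbm×1, WnBM×1, WnBm×1, WnbM×1, Wnbm×1, wNBM×1, wNBm×1, wNbM×1, wNbm×1, wnBM×1, wnBm×1, wnbM×1, wnbm×1
WwNnBbmm×WwNnBbMm grid (16·16=256): WWNNBBMm=2 WWNNBBmm=2 WWNNBbMm=4 WWNNBbmm=4 WWNNbbMm=2 WWNNbbmm=2 WWNnBBMm=4 WWNnBBmm=4 WWNnBbMm=8 WWNnBbmm=8 WWNnbbMm=4 WWNnbbmm=4 WWnnBBMm=2 WWnnBBmm=2 WWnnBbMm=4 WWnnBbmm=4 WWnnbbMm=2 WWnnbbmm=2 WwNNBBMm=4 WwNNBBmm=4 WwNNBbMm=8 WwNNBbmm=8 WwNNbbMm=4 WwNNbbmm=4 WwNnBBMm=8 WwNnBBmm=8 WwNnBbMm=16 WwNnBbmm=16 WwNnbbMm=8 WwNnbbmm=8 WwnnBBMm=4 WwnnBBmm=4 WwnnBbMm=8 WwnnBbmm=8 WwnnbbMm=4 Wwnnbbmm=4 wwNNBBMm=2 wwNNBBmm=2 wwNNBbMm=4 wwNNBbmm=4 wwNNbbMm=2 wwNNbbmm=2 wwNnBBMm=4 wwNnBBmm=4 wwNnBbMm=8 wwNnBbmm=8 wwNnbbMm=4 wwNnbbmm=4 wwnnBBMm=2 wwnnBBmm=2 wwnnBbMm=4 wwnnBbmm=4 wwnnbbMm=2 wwnnbbmm=2
WWNnBBmm hits 4/256; gcd=4; 4÷4/256÷4 = 1/64

P(WWNnBBmm) = 1/64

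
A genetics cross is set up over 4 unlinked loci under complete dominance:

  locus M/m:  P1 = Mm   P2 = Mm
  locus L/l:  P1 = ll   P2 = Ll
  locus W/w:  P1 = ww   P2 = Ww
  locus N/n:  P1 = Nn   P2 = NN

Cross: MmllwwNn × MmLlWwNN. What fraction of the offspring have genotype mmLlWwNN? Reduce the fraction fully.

P(mmLlWwNN) = 1/32

MmllwwNn gametes: MlwN×4, Mlwn×4, mlwN×4, mlwn×4
MmLlWwNN gametes: MLWN×2, MLwN×2, MlWN×2, MlwN×2, mLWN×2, mLwN×2, mlWN×2, mlwN×2
MmllwwNn×MmLlWwNN grid (16·16=256): MMLlWwNN=8 MMLlWwNn=8 MMLlwwNN=8 MMLlwwNn=8 MMllWwNN=8 MMllWwNn=8 MMllwwNN=8 MMllwwNn=8 MmLlWwNN=16 MmLlWwNn=16 MmLlwwNN=16 MmLlwwNn=16 MmllWwNN=16 MmllWwNn=16 MmllwwNN=16 MmllwwNn=16 mmLlWwNN=8 mmLlWwNn=8 mmLlwwNN=8 mmLlwwNn=8 mmllWwNN=8 mmllWwNn=8 mmllwwNN=8 mmllwwNn=8
mmLlWwNN hits 8/256; gcd=8; 8÷8/256÷8 = 1/32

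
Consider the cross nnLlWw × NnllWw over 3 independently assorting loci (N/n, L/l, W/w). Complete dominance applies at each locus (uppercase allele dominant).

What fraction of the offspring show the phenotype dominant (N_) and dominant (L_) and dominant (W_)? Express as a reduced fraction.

P(N_ L_ W_) = 3/16

nnLlWw gametes: nLW×2, nLw×2, nlW×2, nlw×2
NnllWw gametes: NlW×2, Nlw×2, nlW×2, nlw×2
nnLlWw×NnllWw grid (8·8=64): NnLlWW=4 NnLlWw=8 NnLlww=4 NnllWW=4 NnllWw=8 Nnllww=4 nnLlWW=4 nnLlWw=8 nnLlww=4 nnllWW=4 nnllWw=8 nnllww=4
N_ L_ W_ hits 12/64; gcd=4; 12÷4/64÷4 = 3/16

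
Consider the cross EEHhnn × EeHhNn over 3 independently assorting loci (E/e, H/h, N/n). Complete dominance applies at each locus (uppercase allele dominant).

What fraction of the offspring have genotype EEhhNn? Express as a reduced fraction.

P(EEhhNn) = 1/16

EEHhnn gametes: EHn×4, Ehn×4
EeHhNn gametes: EHN×1, EHn×1, EhN×1, Ehn×1, eHN×1, eHn×1, ehN×1, ehn×1
EEHhnn×EeHhNn grid (8·8=64): EEHHNn=4 EEHHnn=4 EEHhNn=8 EEHhnn=8 EEhhNn=4 EEhhnn=4 EeHHNn=4 EeHHnn=4 EeHhNn=8 EeHhnn=8 EehhNn=4 Eehhnn=4
EEhhNn hits 4/64; gcd=4; 4÷4/64÷4 = 1/16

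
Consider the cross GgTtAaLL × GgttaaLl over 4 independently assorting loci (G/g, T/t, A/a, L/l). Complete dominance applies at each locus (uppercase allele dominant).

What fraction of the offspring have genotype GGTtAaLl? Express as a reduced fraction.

P(GGTtAaLl) = 1/32

GgTtAaLL gametes: GTAL×2, GTaL×2, GtAL×2, GtaL×2, gTAL×2, gTaL×2, gtAL×2, gtaL×2
GgttaaLl gametes: GtaL×4, Gtal×4, gtaL×4, gtal×4
GgTtAaLL×GgttaaLl grid (16·16=256): GGTtAaLL=8 GGTtAaLl=8 GGTtaaLL=8 GGTtaaLl=8 GGttAaLL=8 GGttAaLl=8 GGttaaLL=8 GGttaaLl=8 GgTtAaLL=16 GgTtAaLl=16 GgTtaaLL=16 GgTtaaLl=16 GgttAaLL=16 GgttAaLl=16 GgttaaLL=16 GgttaaLl=16 ggTtAaLL=8 ggTtAaLl=8 ggTtaaLL=8 ggTtaaLl=8 ggttAaLL=8 ggttAaLl=8 ggttaaLL=8 ggttaaLl=8
GGTtAaLl hits 8/256; gcd=8; 8÷8/256÷8 = 1/32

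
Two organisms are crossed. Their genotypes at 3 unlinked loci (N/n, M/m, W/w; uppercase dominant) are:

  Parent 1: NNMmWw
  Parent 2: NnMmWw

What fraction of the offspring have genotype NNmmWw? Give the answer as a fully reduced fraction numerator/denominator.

NNMmWw gametes: NMW×2, NMw×2, NmW×2, Nmw×2
NnMmWw gametes: NMW×1, NMw×1, NmW×1, Nmw×1, nMW×1, nMw×1, nmW×1, nmw×1
NNMmWw×NnMmWw grid (8·8=64): NNMMWW=2 NNMMWw=4 NNMMww=2 NNMmWW=4 NNMmWw=8 NNMmww=4 NNmmWW=2 NNmmWw=4 NNmmww=2 NnMMWW=2 NnMMWw=4 NnMMww=2 NnMmWW=4 NnMmWw=8 NnMmww=4 NnmmWW=2 NnmmWw=4 Nnmmww=2
NNmmWw hits 4/64; gcd=4; 4÷4/64÷4 = 1/16

P(NNmmWw) = 1/16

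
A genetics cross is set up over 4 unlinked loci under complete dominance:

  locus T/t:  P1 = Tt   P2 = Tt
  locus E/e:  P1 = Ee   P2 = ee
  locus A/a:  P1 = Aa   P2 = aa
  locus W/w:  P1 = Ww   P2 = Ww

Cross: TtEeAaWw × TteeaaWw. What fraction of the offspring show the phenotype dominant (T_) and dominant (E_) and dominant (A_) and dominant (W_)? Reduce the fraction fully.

TtEeAaWw gametes: TEAW×1, TEAw×1, TEaW×1, TEaw×1, TeAW×1, TeAw×1, TeaW×1, Teaw×1, tEAW×1, tEAw×1, tEaW×1, tEaw×1, teAW×1, teAw×1, teaW×1, teaw×1
TteeaaWw gametes: TeaW×4, Teaw×4, teaW×4, teaw×4
TtEeAaWw×TteeaaWw grid (16·16=256): TTEeAaWW=4 TTEeAaWw=8 TTEeAaww=4 TTEeaaWW=4 TTEeaaWw=8 TTEeaaww=4 TTeeAaWW=4 TTeeAaWw=8 TTeeAaww=4 TTeeaaWW=4 TTeeaaWw=8 TTeeaaww=4 TtEeAaWW=8 TtEeAaWw=16 TtEeAaww=8 TtEeaaWW=8 TtEeaaWw=16 TtEeaaww=8 TteeAaWW=8 TteeAaWw=16 TteeAaww=8 TteeaaWW=8 TteeaaWw=16 Tteeaaww=8 ttEeAaWW=4 ttEeAaWw=8 ttEeAaww=4 ttEeaaWW=4 ttEeaaWw=8 ttEeaaww=4 tteeAaWW=4 tteeAaWw=8 tteeAaww=4 tteeaaWW=4 tteeaaWw=8 tteeaaww=4
T_ E_ A_ W_ hits 36/256; gcd=4; 36÷4/256÷4 = 9/64

P(T_ E_ A_ W_) = 9/64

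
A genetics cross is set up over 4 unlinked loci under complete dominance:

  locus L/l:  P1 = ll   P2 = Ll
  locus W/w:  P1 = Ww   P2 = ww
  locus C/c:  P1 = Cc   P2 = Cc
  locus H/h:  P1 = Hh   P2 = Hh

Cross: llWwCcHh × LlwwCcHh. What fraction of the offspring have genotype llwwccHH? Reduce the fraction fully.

llWwCcHh gametes: lWCH×2, lWCh×2, lWcH×2, lWch×2, lwCH×2, lwCh×2, lwcH×2, lwch×2
LlwwCcHh gametes: LwCH×2, LwCh×2, LwcH×2, Lwch×2, lwCH×2, lwCh×2, lwcH×2, lwch×2
llWwCcHh×LlwwCcHh grid (16·16=256): LlWwCCHH=4 LlWwCCHh=8 LlWwCChh=4 LlWwCcHH=8 LlWwCcHh=16 LlWwCchh=8 LlWwccHH=4 LlWwccHh=8 LlWwcchh=4 LlwwCCHH=4 LlwwCCHh=8 LlwwCChh=4 LlwwCcHH=8 LlwwCcHh=16 LlwwCchh=8 LlwwccHH=4 LlwwccHh=8 Llwwcchh=4 llWwCCHH=4 llWwCCHh=8 llWwCChh=4 llWwCcHH=8 llWwCcHh=16 llWwCchh=8 llWwccHH=4 llWwccHh=8 llWwcchh=4 llwwCCHH=4 llwwCCHh=8 llwwCChh=4 llwwCcHH=8 llwwCcHh=16 llwwCchh=8 llwwccHH=4 llwwccHh=8 llwwcchh=4
llwwccHH hits 4/256; gcd=4; 4÷4/256÷4 = 1/64

P(llwwccHH) = 1/64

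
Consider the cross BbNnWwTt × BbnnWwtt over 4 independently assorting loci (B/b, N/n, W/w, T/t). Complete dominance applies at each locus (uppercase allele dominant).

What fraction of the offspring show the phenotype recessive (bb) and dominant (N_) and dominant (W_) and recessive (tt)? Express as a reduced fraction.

BbNnWwTt gametes: BNWT×1, BNWt×1, BNwT×1, BNwt×1, BnWT×1, BnWt×1, BnwT×1, Bnwt×1, bNWT×1, bNWt×1, bNwT×1, bNwt×1, bnWT×1, bnWt×1, bnwT×1, bnwt×1
BbnnWwtt gametes: BnWt×4, Bnwt×4, bnWt×4, bnwt×4
BbNnWwTt×BbnnWwtt grid (16·16=256): BBNnWWTt=4 BBNnWWtt=4 BBNnWwTt=8 BBNnWwtt=8 BBNnwwTt=4 BBNnwwtt=4 BBnnWWTt=4 BBnnWWtt=4 BBnnWwTt=8 BBnnWwtt=8 BBnnwwTt=4 BBnnwwtt=4 BbNnWWTt=8 BbNnWWtt=8 BbNnWwTt=16 BbNnWwtt=16 BbNnwwTt=8 BbNnwwtt=8 BbnnWWTt=8 BbnnWWtt=8 BbnnWwTt=16 BbnnWwtt=16 BbnnwwTt=8 Bbnnwwtt=8 bbNnWWTt=4 bbNnWWtt=4 bbNnWwTt=8 bbNnWwtt=8 bbNnwwTt=4 bbNnwwtt=4 bbnnWWTt=4 bbnnWWtt=4 bbnnWwTt=8 bbnnWwtt=8 bbnnwwTt=4 bbnnwwtt=4
bb N_ W_ tt hits 12/256; gcd=4; 12÷4/256÷4 = 3/64

P(bb N_ W_ tt) = 3/64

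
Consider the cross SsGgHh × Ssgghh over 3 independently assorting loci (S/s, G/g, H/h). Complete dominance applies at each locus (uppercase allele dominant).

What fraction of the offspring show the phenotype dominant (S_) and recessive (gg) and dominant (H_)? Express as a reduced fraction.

P(S_ gg H_) = 3/16

SsGgHh gametes: SGH×1, SGh×1, SgH×1, Sgh×1, sGH×1, sGh×1, sgH×1, sgh×1
Ssgghh gametes: Sgh×4, sgh×4
SsGgHh×Ssgghh grid (8·8=64): SSGgHh=4 SSGghh=4 SSggHh=4 SSgghh=4 SsGgHh=8 SsGghh=8 SsggHh=8 Ssgghh=8 ssGgHh=4 ssGghh=4 ssggHh=4 ssgghh=4
S_ gg H_ hits 12/64; gcd=4; 12÷4/64÷4 = 3/16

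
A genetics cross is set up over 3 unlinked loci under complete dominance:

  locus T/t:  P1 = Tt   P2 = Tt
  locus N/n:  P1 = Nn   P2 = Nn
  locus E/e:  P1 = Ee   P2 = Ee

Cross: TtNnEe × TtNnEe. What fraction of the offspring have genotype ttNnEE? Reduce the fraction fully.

TtNnEe gametes: TNE×1, TNe×1, TnE×1, Tne×1, tNE×1, tNe×1, tnE×1, tne×1
TtNnEe gametes: TNE×1, TNe×1, TnE×1, Tne×1, tNE×1, tNe×1, tnE×1, tne×1
TtNnEe×TtNnEe grid (8·8=64): TTNNEE=1 TTNNEe=2 TTNNee=1 TTNnEE=2 TTNnEe=4 TTNnee=2 TTnnEE=1 TTnnEe=2 TTnnee=1 TtNNEE=2 TtNNEe=4 TtNNee=2 TtNnEE=4 TtNnEe=8 TtNnee=4 TtnnEE=2 TtnnEe=4 Ttnnee=2 ttNNEE=1 ttNNEe=2 ttNNee=1 ttNnEE=2 ttNnEe=4 ttNnee=2 ttnnEE=1 ttnnEe=2 ttnnee=1
ttNnEE hits 2/64; gcd=2; 2÷2/64÷2 = 1/32

P(ttNnEE) = 1/32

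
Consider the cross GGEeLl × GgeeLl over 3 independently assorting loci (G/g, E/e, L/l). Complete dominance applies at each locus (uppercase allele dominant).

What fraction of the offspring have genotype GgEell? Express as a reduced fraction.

P(GgEell) = 1/16

GGEeLl gametes: GEL×2, GEl×2, GeL×2, Gel×2
GgeeLl gametes: GeL×2, Gel×2, geL×2, gel×2
GGEeLl×GgeeLl grid (8·8=64): GGEeLL=4 GGEeLl=8 GGEell=4 GGeeLL=4 GGeeLl=8 GGeell=4 GgEeLL=4 GgEeLl=8 GgEell=4 GgeeLL=4 GgeeLl=8 Ggeell=4
GgEell hits 4/64; gcd=4; 4÷4/64÷4 = 1/16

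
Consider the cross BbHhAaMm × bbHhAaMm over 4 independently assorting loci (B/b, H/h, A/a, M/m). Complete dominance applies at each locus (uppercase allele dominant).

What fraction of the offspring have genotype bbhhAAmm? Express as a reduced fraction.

P(bbhhAAmm) = 1/128

BbHhAaMm gametes: BHAM×1, BHAm×1, BHaM×1, BHam×1, BhAM×1, BhAm×1, BhaM×1, Bham×1, bHAM×1, bHAm×1, bHaM×1, bHam×1, bhAM×1, bhAm×1, bhaM×1, bham×1
bbHhAaMm gametes: bHAM×2, bHAm×2, bHaM×2, bHam×2, bhAM×2, bhAm×2, bhaM×2, bham×2
BbHhAaMm×bbHhAaMm grid (16·16=256): BbHHAAMM=2 BbHHAAMm=4 BbHHAAmm=2 BbHHAaMM=4 BbHHAaMm=8 BbHHAamm=4 BbHHaaMM=2 BbHHaaMm=4 BbHHaamm=2 BbHhAAMM=4 BbHhAAMm=8 BbHhAAmm=4 BbHhAaMM=8 BbHhAaMm=16 BbHhAamm=8 BbHhaaMM=4 BbHhaaMm=8 BbHhaamm=4 BbhhAAMM=2 BbhhAAMm=4 BbhhAAmm=2 BbhhAaMM=4 BbhhAaMm=8 BbhhAamm=4 BbhhaaMM=2 BbhhaaMm=4 Bbhhaamm=2 bbHHAAMM=2 bbHHAAMm=4 bbHHAAmm=2 bbHHAaMM=4 bbHHAaMm=8 bbHHAamm=4 bbHHaaMM=2 bbHHaaMm=4 bbHHaamm=2 bbHhAAMM=4 bbHhAAMm=8 bbHhAAmm=4 bbHhAaMM=8 bbHhAaMm=16 bbHhAamm=8 bbHhaaMM=4 bbHhaaMm=8 bbHhaamm=4 bbhhAAMM=2 bbhhAAMm=4 bbhhAAmm=2 bbhhAaMM=4 bbhhAaMm=8 bbhhAamm=4 bbhhaaMM=2 bbhhaaMm=4 bbhhaamm=2
bbhhAAmm hits 2/256; gcd=2; 2÷2/256÷2 = 1/128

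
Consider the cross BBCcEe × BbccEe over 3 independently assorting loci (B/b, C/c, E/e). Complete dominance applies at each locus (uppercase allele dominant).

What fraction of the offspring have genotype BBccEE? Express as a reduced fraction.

P(BBccEE) = 1/16

BBCcEe gametes: BCE×2, BCe×2, BcE×2, Bce×2
BbccEe gametes: BcE×2, Bce×2, bcE×2, bce×2
BBCcEe×BbccEe grid (8·8=64): BBCcEE=4 BBCcEe=8 BBCcee=4 BBccEE=4 BBccEe=8 BBccee=4 BbCcEE=4 BbCcEe=8 BbCcee=4 BbccEE=4 BbccEe=8 Bbccee=4
BBccEE hits 4/64; gcd=4; 4÷4/64÷4 = 1/16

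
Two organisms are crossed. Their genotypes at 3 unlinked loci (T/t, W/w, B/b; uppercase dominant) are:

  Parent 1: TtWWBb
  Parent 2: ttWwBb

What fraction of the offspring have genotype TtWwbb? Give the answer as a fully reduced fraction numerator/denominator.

TtWWBb gametes: TWB×2, TWb×2, tWB×2, tWb×2
ttWwBb gametes: tWB×2, tWb×2, twB×2, twb×2
TtWWBb×ttWwBb grid (8·8=64): TtWWBB=4 TtWWBb=8 TtWWbb=4 TtWwBB=4 TtWwBb=8 TtWwbb=4 ttWWBB=4 ttWWBb=8 ttWWbb=4 ttWwBB=4 ttWwBb=8 ttWwbb=4
TtWwbb hits 4/64; gcd=4; 4÷4/64÷4 = 1/16

P(TtWwbb) = 1/16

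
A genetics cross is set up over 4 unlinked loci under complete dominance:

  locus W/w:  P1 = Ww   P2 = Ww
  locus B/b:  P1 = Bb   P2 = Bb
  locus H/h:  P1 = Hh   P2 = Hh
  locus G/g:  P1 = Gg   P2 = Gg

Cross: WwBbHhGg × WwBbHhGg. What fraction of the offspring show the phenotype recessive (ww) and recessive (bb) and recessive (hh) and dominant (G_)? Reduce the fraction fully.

P(ww bb hh G_) = 3/256

WwBbHhGg gametes: WBHG×1, WBHg×1, WBhG×1, WBhg×1, WbHG×1, WbHg×1, WbhG×1, Wbhg×1, wBHG×1, wBHg×1, wBhG×1, wBhg×1, wbHG×1, wbHg×1, wbhG×1, wbhg×1
WwBbHhGg gametes: WBHG×1, WBHg×1, WBhG×1, WBhg×1, WbHG×1, WbHg×1, WbhG×1, Wbhg×1, wBHG×1, wBHg×1, wBhG×1, wBhg×1, wbHG×1, wbHg×1, wbhG×1, wbhg×1
WwBbHhGg×WwBbHhGg grid (16·16=256): WWBBHHGG=1 WWBBHHGg=2 WWBBHHgg=1 WWBBHhGG=2 WWBBHhGg=4 WWBBHhgg=2 WWBBhhGG=1 WWBBhhGg=2 WWBBhhgg=1 WWBbHHGG=2 WWBbHHGg=4 WWBbHHgg=2 WWBbHhGG=4 WWBbHhGg=8 WWBbHhgg=4 WWBbhhGG=2 WWBbhhGg=4 WWBbhhgg=2 WWbbHHGG=1 WWbbHHGg=2 WWbbHHgg=1 WWbbHhGG=2 WWbbHhGg=4 WWbbHhgg=2 WWbbhhGG=1 WWbbhhGg=2 WWbbhhgg=1 WwBBHHGG=2 WwBBHHGg=4 WwBBHHgg=2 WwBBHhGG=4 WwBBHhGg=8 WwBBHhgg=4 WwBBhhGG=2 WwBBhhGg=4 WwBBhhgg=2 WwBbHHGG=4 WwBbHHGg=8 WwBbHHgg=4 WwBbHhGG=8 WwBbHhGg=16 WwBbHhgg=8 WwBbhhGG=4 WwBbhhGg=8 WwBbhhgg=4 WwbbHHGG=2 WwbbHHGg=4 WwbbHHgg=2 WwbbHhGG=4 WwbbHhGg=8 WwbbHhgg=4 WwbbhhGG=2 WwbbhhGg=4 Wwbbhhgg=2 wwBBHHGG=1 wwBBHHGg=2 wwBBHHgg=1 wwBBHhGG=2 wwBBHhGg=4 wwBBHhgg=2 wwBBhhGG=1 wwBBhhGg=2 wwBBhhgg=1 wwBbHHGG=2 wwBbHHGg=4 wwBbHHgg=2 wwBbHhGG=4 wwBbHhGg=8 wwBbHhgg=4 wwBbhhGG=2 wwBbhhGg=4 wwBbhhgg=2 wwbbHHGG=1 wwbbHHGg=2 wwbbHHgg=1 wwbbHhGG=2 wwbbHhGg=4 wwbbHhgg=2 wwbbhhGG=1 wwbbhhGg=2 wwbbhhgg=1
ww bb hh G_ hits 3/256; gcd=1; 3÷1/256÷1 = 3/256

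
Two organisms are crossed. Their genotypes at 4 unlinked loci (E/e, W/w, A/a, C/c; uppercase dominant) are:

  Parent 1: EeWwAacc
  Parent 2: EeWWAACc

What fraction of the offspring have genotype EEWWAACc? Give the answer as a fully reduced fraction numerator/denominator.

P(EEWWAACc) = 1/32

EeWwAacc gametes: EWAc×2, EWac×2, EwAc×2, Ewac×2, eWAc×2, eWac×2, ewAc×2, ewac×2
EeWWAACc gametes: EWAC×4, EWAc×4, eWAC×4, eWAc×4
EeWwAacc×EeWWAACc grid (16·16=256): EEWWAACc=8 EEWWAAcc=8 EEWWAaCc=8 EEWWAacc=8 EEWwAACc=8 EEWwAAcc=8 EEWwAaCc=8 EEWwAacc=8 EeWWAACc=16 EeWWAAcc=16 EeWWAaCc=16 EeWWAacc=16 EeWwAACc=16 EeWwAAcc=16 EeWwAaCc=16 EeWwAacc=16 eeWWAACc=8 eeWWAAcc=8 eeWWAaCc=8 eeWWAacc=8 eeWwAACc=8 eeWwAAcc=8 eeWwAaCc=8 eeWwAacc=8
EEWWAACc hits 8/256; gcd=8; 8÷8/256÷8 = 1/32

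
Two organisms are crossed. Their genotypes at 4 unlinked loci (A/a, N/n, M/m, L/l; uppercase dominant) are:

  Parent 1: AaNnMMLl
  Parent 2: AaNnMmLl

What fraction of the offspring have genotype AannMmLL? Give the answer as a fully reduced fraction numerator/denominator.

AaNnMMLl gametes: ANML×2, ANMl×2, AnML×2, AnMl×2, aNML×2, aNMl×2, anML×2, anMl×2
AaNnMmLl gametes: ANML×1, ANMl×1, ANmL×1, ANml×1, AnML×1, AnMl×1, AnmL×1, Anml×1, aNML×1, aNMl×1, aNmL×1, aNml×1, anML×1, anMl×1, anmL×1, anml×1
AaNnMMLl×AaNnMmLl grid (16·16=256): AANNMMLL=2 AANNMMLl=4 AANNMMll=2 AANNMmLL=2 AANNMmLl=4 AANNMmll=2 AANnMMLL=4 AANnMMLl=8 AANnMMll=4 AANnMmLL=4 AANnMmLl=8 AANnMmll=4 AAnnMMLL=2 AAnnMMLl=4 AAnnMMll=2 AAnnMmLL=2 AAnnMmLl=4 AAnnMmll=2 AaNNMMLL=4 AaNNMMLl=8 AaNNMMll=4 AaNNMmLL=4 AaNNMmLl=8 AaNNMmll=4 AaNnMMLL=8 AaNnMMLl=16 AaNnMMll=8 AaNnMmLL=8 AaNnMmLl=16 AaNnMmll=8 AannMMLL=4 AannMMLl=8 AannMMll=4 AannMmLL=4 AannMmLl=8 AannMmll=4 aaNNMMLL=2 aaNNMMLl=4 aaNNMMll=2 aaNNMmLL=2 aaNNMmLl=4 aaNNMmll=2 aaNnMMLL=4 aaNnMMLl=8 aaNnMMll=4 aaNnMmLL=4 aaNnMmLl=8 aaNnMmll=4 aannMMLL=2 aannMMLl=4 aannMMll=2 aannMmLL=2 aannMmLl=4 aannMmll=2
AannMmLL hits 4/256; gcd=4; 4÷4/256÷4 = 1/64

P(AannMmLL) = 1/64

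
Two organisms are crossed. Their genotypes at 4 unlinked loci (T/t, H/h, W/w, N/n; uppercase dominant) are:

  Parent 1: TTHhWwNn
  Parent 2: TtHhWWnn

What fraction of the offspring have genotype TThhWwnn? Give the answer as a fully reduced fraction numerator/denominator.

P(TThhWwnn) = 1/32

TTHhWwNn gametes: THWN×2, THWn×2, THwN×2, THwn×2, ThWN×2, ThWn×2, ThwN×2, Thwn×2
TtHhWWnn gametes: THWn×4, ThWn×4, tHWn×4, thWn×4
TTHhWwNn×TtHhWWnn grid (16·16=256): TTHHWWNn=8 TTHHWWnn=8 TTHHWwNn=8 TTHHWwnn=8 TTHhWWNn=16 TTHhWWnn=16 TTHhWwNn=16 TTHhWwnn=16 TThhWWNn=8 TThhWWnn=8 TThhWwNn=8 TThhWwnn=8 TtHHWWNn=8 TtHHWWnn=8 TtHHWwNn=8 TtHHWwnn=8 TtHhWWNn=16 TtHhWWnn=16 TtHhWwNn=16 TtHhWwnn=16 TthhWWNn=8 TthhWWnn=8 TthhWwNn=8 TthhWwnn=8
TThhWwnn hits 8/256; gcd=8; 8÷8/256÷8 = 1/32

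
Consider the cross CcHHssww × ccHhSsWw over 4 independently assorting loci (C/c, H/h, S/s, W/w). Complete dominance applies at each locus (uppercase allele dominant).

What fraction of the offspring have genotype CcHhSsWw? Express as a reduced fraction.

P(CcHhSsWw) = 1/16

CcHHssww gametes: CHsw×8, cHsw×8
ccHhSsWw gametes: cHSW×2, cHSw×2, cHsW×2, cHsw×2, chSW×2, chSw×2, chsW×2, chsw×2
CcHHssww×ccHhSsWw grid (16·16=256): CcHHSsWw=16 CcHHSsww=16 CcHHssWw=16 CcHHssww=16 CcHhSsWw=16 CcHhSsww=16 CcHhssWw=16 CcHhssww=16 ccHHSsWw=16 ccHHSsww=16 ccHHssWw=16 ccHHssww=16 ccHhSsWw=16 ccHhSsww=16 ccHhssWw=16 ccHhssww=16
CcHhSsWw hits 16/256; gcd=16; 16÷16/256÷16 = 1/16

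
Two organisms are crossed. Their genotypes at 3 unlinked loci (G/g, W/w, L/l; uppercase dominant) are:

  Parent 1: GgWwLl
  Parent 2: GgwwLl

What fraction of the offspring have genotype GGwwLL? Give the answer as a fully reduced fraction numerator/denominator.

P(GGwwLL) = 1/32

GgWwLl gametes: GWL×1, GWl×1, GwL×1, Gwl×1, gWL×1, gWl×1, gwL×1, gwl×1
GgwwLl gametes: GwL×2, Gwl×2, gwL×2, gwl×2
GgWwLl×GgwwLl grid (8·8=64): GGWwLL=2 GGWwLl=4 GGWwll=2 GGwwLL=2 GGwwLl=4 GGwwll=2 GgWwLL=4 GgWwLl=8 GgWwll=4 GgwwLL=4 GgwwLl=8 Ggwwll=4 ggWwLL=2 ggWwLl=4 ggWwll=2 ggwwLL=2 ggwwLl=4 ggwwll=2
GGwwLL hits 2/64; gcd=2; 2÷2/64÷2 = 1/32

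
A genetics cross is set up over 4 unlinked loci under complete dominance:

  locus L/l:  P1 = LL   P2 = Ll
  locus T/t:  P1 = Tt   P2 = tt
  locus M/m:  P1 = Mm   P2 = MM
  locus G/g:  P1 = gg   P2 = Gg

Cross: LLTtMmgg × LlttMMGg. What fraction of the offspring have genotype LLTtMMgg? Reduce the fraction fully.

P(LLTtMMgg) = 1/16

LLTtMmgg gametes: LTMg×4, LTmg×4, LtMg×4, Ltmg×4
LlttMMGg gametes: LtMG×4, LtMg×4, ltMG×4, ltMg×4
LLTtMmgg×LlttMMGg grid (16·16=256): LLTtMMGg=16 LLTtMMgg=16 LLTtMmGg=16 LLTtMmgg=16 LLttMMGg=16 LLttMMgg=16 LLttMmGg=16 LLttMmgg=16 LlTtMMGg=16 LlTtMMgg=16 LlTtMmGg=16 LlTtMmgg=16 LlttMMGg=16 LlttMMgg=16 LlttMmGg=16 LlttMmgg=16
LLTtMMgg hits 16/256; gcd=16; 16÷16/256÷16 = 1/16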